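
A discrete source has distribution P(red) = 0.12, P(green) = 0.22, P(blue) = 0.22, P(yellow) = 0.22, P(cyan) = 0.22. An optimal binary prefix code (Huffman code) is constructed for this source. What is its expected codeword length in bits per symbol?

Repeatedly combine the two least-probable nodes; the expected code length is the sum of the merged weights.
merge 3/25 + 11/50 → 17/50
merge 11/50 + 11/50 → 11/25
merge 11/50 + 17/50 → 14/25
merge 11/25 + 14/25 → 1
L = 17/50 + 11/25 + 14/25 + 1 = 117/50 = 2.34 bits/symbol.

2.34 bits/symbol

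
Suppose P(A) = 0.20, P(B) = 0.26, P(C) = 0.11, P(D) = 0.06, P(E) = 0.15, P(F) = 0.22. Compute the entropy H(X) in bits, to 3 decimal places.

2.455 bits

H = −Σ pᵢ log₂ pᵢ.
−0.20·log₂(0.20) = 0.4644
−0.26·log₂(0.26) = 0.5053
−0.11·log₂(0.11) = 0.3503
−0.06·log₂(0.06) = 0.2435
−0.15·log₂(0.15) = 0.4105
−0.22·log₂(0.22) = 0.4806
Sum ≈ 2.4546 → 2.455 bits.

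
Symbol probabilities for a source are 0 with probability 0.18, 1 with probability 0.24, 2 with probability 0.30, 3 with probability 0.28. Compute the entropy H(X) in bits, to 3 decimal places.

H = −Σ pᵢ log₂ pᵢ.
−0.18·log₂(0.18) = 0.4453
−0.24·log₂(0.24) = 0.4941
−0.30·log₂(0.30) = 0.5211
−0.28·log₂(0.28) = 0.5142
Sum ≈ 1.9748 → 1.975 bits.

1.975 bits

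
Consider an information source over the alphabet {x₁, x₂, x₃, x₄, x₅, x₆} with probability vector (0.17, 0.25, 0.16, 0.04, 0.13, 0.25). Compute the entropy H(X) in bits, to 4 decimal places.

H = −Σ pᵢ log₂ pᵢ.
−0.17·log₂(0.17) = 0.4346
−0.25·log₂(0.25) = 0.5000
−0.16·log₂(0.16) = 0.4230
−0.04·log₂(0.04) = 0.1858
−0.13·log₂(0.13) = 0.3826
−0.25·log₂(0.25) = 0.5000
Sum ≈ 2.4260 → 2.4260 bits.

2.4260 bits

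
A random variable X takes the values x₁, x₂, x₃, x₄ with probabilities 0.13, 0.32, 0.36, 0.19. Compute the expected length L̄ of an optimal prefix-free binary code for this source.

Repeatedly combine the two least-probable nodes; the expected code length is the sum of the merged weights.
merge 13/100 + 19/100 → 8/25
merge 8/25 + 8/25 → 16/25
merge 9/25 + 16/25 → 1
L = 8/25 + 16/25 + 1 = 49/25 = 1.96 bits/symbol.

1.96 bits/symbol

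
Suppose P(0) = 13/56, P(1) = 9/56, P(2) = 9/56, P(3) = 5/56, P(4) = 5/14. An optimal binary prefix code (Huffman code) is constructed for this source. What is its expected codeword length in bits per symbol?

Repeatedly combine the two least-probable nodes; the expected code length is the sum of the merged weights.
merge 5/56 + 9/56 → 1/4
merge 9/56 + 13/56 → 11/28
merge 1/4 + 5/14 → 17/28
merge 11/28 + 17/28 → 1
L = 1/4 + 11/28 + 17/28 + 1 = 9/4 = 2.25 bits/symbol.

2.25 bits/symbol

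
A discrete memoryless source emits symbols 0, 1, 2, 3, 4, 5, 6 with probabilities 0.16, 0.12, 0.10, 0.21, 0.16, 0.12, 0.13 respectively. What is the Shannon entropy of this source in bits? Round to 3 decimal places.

2.768 bits

H = −Σ pᵢ log₂ pᵢ.
−0.16·log₂(0.16) = 0.4230
−0.12·log₂(0.12) = 0.3671
−0.10·log₂(0.10) = 0.3322
−0.21·log₂(0.21) = 0.4728
−0.16·log₂(0.16) = 0.4230
−0.12·log₂(0.12) = 0.3671
−0.13·log₂(0.13) = 0.3826
Sum ≈ 2.7678 → 2.768 bits.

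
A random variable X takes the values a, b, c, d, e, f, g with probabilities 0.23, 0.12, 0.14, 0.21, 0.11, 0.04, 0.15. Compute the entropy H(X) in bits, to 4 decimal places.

2.6713 bits

H = −Σ pᵢ log₂ pᵢ.
−0.23·log₂(0.23) = 0.4877
−0.12·log₂(0.12) = 0.3671
−0.14·log₂(0.14) = 0.3971
−0.21·log₂(0.21) = 0.4728
−0.11·log₂(0.11) = 0.3503
−0.04·log₂(0.04) = 0.1858
−0.15·log₂(0.15) = 0.4105
Sum ≈ 2.6713 → 2.6713 bits.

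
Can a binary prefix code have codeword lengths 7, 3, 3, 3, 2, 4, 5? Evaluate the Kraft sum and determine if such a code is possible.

With common denominator 2^7 = 128: Σ 2^(−ℓᵢ) = 1/128 + 16/128 + 16/128 + 16/128 + 32/128 + 8/128 + 4/128 = 93/128 = 0.7265625.
Kraft's inequality requires Σ ≤ 1; here Σ = 0.7265625 ≤ 1, so such a prefix code exists.

0.7265625; yes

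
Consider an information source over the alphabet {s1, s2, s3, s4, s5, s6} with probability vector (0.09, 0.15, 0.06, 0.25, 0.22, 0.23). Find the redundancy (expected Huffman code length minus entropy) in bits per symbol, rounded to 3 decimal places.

0.015 bits

Entropy H = −Σ p log₂ p ≈ 2.4350 bits.
Huffman merges: 3/50+9/100→3/20; 3/20+3/20→3/10; 11/50+23/100→9/20; 1/4+3/10→11/20; 9/20+11/20→1. L = 49/20 ≈ 2.4500.
L − H = 2.4500 − 2.4350 = 0.015 bits.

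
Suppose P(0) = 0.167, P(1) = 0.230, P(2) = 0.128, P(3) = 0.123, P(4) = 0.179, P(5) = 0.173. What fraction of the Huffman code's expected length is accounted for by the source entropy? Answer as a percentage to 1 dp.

98.5%

Entropy H = −Σ p log₂ p ≈ 2.5525 bits.
Huffman merges: 123/1000+16/125→251/1000; 167/1000+173/1000→17/50; 179/1000+23/100→409/1000; 251/1000+17/50→591/1000; 409/1000+591/1000→1. L = 2591/1000 ≈ 2.5910.
Efficiency = H/L = 2.5525/2.5910 = 98.5%.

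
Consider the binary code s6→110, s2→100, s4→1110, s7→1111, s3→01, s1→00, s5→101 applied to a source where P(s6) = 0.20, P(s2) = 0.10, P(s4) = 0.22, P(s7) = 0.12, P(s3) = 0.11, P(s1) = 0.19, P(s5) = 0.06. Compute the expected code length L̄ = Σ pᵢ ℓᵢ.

3.04 bits/symbol

L̄ = Σ pᵢ·ℓᵢ = 0.20·3 + 0.10·3 + 0.22·4 + 0.12·4 + 0.11·2 + 0.19·2 + 0.06·3 = 3.04 bits/symbol.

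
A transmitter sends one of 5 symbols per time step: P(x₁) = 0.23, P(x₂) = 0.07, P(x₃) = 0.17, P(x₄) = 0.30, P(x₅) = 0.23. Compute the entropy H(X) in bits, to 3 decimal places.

H = −Σ pᵢ log₂ pᵢ.
−0.23·log₂(0.23) = 0.4877
−0.07·log₂(0.07) = 0.2686
−0.17·log₂(0.17) = 0.4346
−0.30·log₂(0.30) = 0.5211
−0.23·log₂(0.23) = 0.4877
Sum ≈ 2.1996 → 2.200 bits.

2.200 bits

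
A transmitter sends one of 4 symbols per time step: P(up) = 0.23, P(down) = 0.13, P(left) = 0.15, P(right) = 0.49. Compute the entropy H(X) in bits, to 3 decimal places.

1.785 bits

H = −Σ pᵢ log₂ pᵢ.
−0.23·log₂(0.23) = 0.4877
−0.13·log₂(0.13) = 0.3826
−0.15·log₂(0.15) = 0.4105
−0.49·log₂(0.49) = 0.5043
Sum ≈ 1.7851 → 1.785 bits.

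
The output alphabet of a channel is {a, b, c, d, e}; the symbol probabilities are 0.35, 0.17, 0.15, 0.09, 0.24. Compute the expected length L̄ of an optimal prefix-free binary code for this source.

Repeatedly combine the two least-probable nodes; the expected code length is the sum of the merged weights.
merge 9/100 + 3/20 → 6/25
merge 17/100 + 6/25 → 41/100
merge 6/25 + 7/20 → 59/100
merge 41/100 + 59/100 → 1
L = 6/25 + 41/100 + 59/100 + 1 = 56/25 = 2.24 bits/symbol.

2.24 bits/symbol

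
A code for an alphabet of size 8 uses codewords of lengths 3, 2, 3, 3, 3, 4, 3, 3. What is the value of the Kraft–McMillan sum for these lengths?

1.0625

With common denominator 2^4 = 16: Σ 2^(−ℓᵢ) = 2/16 + 4/16 + 2/16 + 2/16 + 2/16 + 1/16 + 2/16 + 2/16 = 17/16 = 1.0625.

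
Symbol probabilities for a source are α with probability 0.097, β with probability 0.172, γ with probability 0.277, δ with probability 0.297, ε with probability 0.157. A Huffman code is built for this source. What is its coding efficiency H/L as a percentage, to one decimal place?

98.3%

Entropy H = −Σ p log₂ p ≈ 2.2159 bits.
Huffman merges: 97/1000+157/1000→127/500; 43/250+127/500→213/500; 277/1000+297/1000→287/500; 213/500+287/500→1. L = 1127/500 ≈ 2.2540.
Efficiency = H/L = 2.2159/2.2540 = 98.3%.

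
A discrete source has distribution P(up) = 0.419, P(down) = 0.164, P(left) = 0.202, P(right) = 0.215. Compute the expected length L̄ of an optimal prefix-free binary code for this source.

1.947 bits/symbol

Repeatedly combine the two least-probable nodes; the expected code length is the sum of the merged weights.
merge 41/250 + 101/500 → 183/500
merge 43/200 + 183/500 → 581/1000
merge 419/1000 + 581/1000 → 1
L = 183/500 + 581/1000 + 1 = 1947/1000 = 1.947 bits/symbol.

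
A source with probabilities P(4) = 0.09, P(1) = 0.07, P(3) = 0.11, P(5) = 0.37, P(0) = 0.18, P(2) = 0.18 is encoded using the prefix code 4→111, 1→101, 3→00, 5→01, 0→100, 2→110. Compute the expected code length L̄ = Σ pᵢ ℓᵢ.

L̄ = Σ pᵢ·ℓᵢ = 0.09·3 + 0.07·3 + 0.11·2 + 0.37·2 + 0.18·3 + 0.18·3 = 2.52 bits/symbol.

2.52 bits/symbol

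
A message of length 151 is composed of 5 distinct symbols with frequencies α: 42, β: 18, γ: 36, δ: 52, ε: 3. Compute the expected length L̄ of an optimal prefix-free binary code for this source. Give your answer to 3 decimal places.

2.139 bits/symbol

Probabilities are the counts divided by 151.
Repeatedly combine the two least-probable nodes; the expected code length is the sum of the merged weights.
merge 3/151 + 18/151 → 21/151
merge 21/151 + 36/151 → 57/151
merge 42/151 + 52/151 → 94/151
merge 57/151 + 94/151 → 1
L = 21/151 + 57/151 + 94/151 + 1 = 323/151 ≈ 2.139 bits/symbol.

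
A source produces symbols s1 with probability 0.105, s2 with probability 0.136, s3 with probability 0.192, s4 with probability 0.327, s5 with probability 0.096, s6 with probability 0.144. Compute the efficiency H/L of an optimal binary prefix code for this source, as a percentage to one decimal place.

98.5%

Entropy H = −Σ p log₂ p ≈ 2.4445 bits.
Huffman merges: 12/125+21/200→201/1000; 17/125+18/125→7/25; 24/125+201/1000→393/1000; 7/25+327/1000→607/1000; 393/1000+607/1000→1. L = 2481/1000 ≈ 2.4810.
Efficiency = H/L = 2.4445/2.4810 = 98.5%.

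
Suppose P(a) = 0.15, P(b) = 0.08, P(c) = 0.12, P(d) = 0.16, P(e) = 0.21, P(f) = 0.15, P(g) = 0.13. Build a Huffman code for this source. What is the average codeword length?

2.79 bits/symbol

Repeatedly combine the two least-probable nodes; the expected code length is the sum of the merged weights.
merge 2/25 + 3/25 → 1/5
merge 13/100 + 3/20 → 7/25
merge 3/20 + 4/25 → 31/100
merge 1/5 + 21/100 → 41/100
merge 7/25 + 31/100 → 59/100
merge 41/100 + 59/100 → 1
L = 1/5 + 7/25 + 31/100 + 41/100 + 59/100 + 1 = 279/100 = 2.79 bits/symbol.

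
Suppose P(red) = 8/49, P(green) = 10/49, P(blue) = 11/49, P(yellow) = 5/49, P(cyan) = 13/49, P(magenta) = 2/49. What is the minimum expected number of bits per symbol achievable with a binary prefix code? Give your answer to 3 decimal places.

Repeatedly combine the two least-probable nodes; the expected code length is the sum of the merged weights.
merge 2/49 + 5/49 → 1/7
merge 1/7 + 8/49 → 15/49
merge 10/49 + 11/49 → 3/7
merge 13/49 + 15/49 → 4/7
merge 3/7 + 4/7 → 1
L = 1/7 + 15/49 + 3/7 + 4/7 + 1 = 120/49 ≈ 2.449 bits/symbol.

2.449 bits/symbol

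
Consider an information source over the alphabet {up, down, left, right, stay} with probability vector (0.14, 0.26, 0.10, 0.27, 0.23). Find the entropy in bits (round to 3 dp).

2.232 bits

H = −Σ pᵢ log₂ pᵢ.
−0.14·log₂(0.14) = 0.3971
−0.26·log₂(0.26) = 0.5053
−0.10·log₂(0.10) = 0.3322
−0.27·log₂(0.27) = 0.5100
−0.23·log₂(0.23) = 0.4877
Sum ≈ 2.2323 → 2.232 bits.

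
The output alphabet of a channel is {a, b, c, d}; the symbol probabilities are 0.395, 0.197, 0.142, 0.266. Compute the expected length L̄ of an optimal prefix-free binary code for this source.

1.944 bits/symbol

Repeatedly combine the two least-probable nodes; the expected code length is the sum of the merged weights.
merge 71/500 + 197/1000 → 339/1000
merge 133/500 + 339/1000 → 121/200
merge 79/200 + 121/200 → 1
L = 339/1000 + 121/200 + 1 = 243/125 = 1.944 bits/symbol.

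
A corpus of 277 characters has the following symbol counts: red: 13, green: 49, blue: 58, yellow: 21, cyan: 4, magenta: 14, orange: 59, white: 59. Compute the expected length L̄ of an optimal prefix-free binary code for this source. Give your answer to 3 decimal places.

Probabilities are the counts divided by 277.
Repeatedly combine the two least-probable nodes; the expected code length is the sum of the merged weights.
merge 4/277 + 13/277 → 17/277
merge 14/277 + 17/277 → 31/277
merge 21/277 + 31/277 → 52/277
merge 49/277 + 52/277 → 101/277
merge 58/277 + 59/277 → 117/277
merge 59/277 + 101/277 → 160/277
merge 117/277 + 160/277 → 1
L = 17/277 + 31/277 + 52/277 + 101/277 + 117/277 + 160/277 + 1 = 755/277 ≈ 2.726 bits/symbol.

2.726 bits/symbol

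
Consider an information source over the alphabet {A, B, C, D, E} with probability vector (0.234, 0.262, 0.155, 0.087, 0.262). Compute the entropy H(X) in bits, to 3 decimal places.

2.226 bits

H = −Σ pᵢ log₂ pᵢ.
−0.234·log₂(0.234) = 0.4903
−0.262·log₂(0.262) = 0.5063
−0.155·log₂(0.155) = 0.4169
−0.087·log₂(0.087) = 0.3065
−0.262·log₂(0.262) = 0.5063
Sum ≈ 2.2263 → 2.226 bits.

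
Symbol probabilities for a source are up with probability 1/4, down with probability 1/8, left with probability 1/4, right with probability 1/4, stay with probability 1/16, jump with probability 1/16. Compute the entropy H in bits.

Each probability is a power of 1/2, so log₂(1/p) is an integer.
H = Σ p·log₂(1/p) = 1/4·2 + 1/8·3 + 1/4·2 + 1/4·2 + 1/16·4 + 1/16·4 = 2.375 bits.

2.375 bits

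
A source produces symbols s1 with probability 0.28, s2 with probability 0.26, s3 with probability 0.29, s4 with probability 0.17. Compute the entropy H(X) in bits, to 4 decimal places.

H = −Σ pᵢ log₂ pᵢ.
−0.28·log₂(0.28) = 0.5142
−0.26·log₂(0.26) = 0.5053
−0.29·log₂(0.29) = 0.5179
−0.17·log₂(0.17) = 0.4346
Sum ≈ 1.9720 → 1.9720 bits.

1.9720 bits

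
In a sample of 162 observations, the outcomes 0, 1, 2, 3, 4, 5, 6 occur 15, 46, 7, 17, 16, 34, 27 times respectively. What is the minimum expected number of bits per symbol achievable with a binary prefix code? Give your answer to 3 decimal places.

2.642 bits/symbol

Probabilities are the counts divided by 162.
Repeatedly combine the two least-probable nodes; the expected code length is the sum of the merged weights.
merge 7/162 + 5/54 → 11/81
merge 8/81 + 17/162 → 11/54
merge 11/81 + 1/6 → 49/162
merge 11/54 + 17/81 → 67/162
merge 23/81 + 49/162 → 95/162
merge 67/162 + 95/162 → 1
L = 11/81 + 11/54 + 49/162 + 67/162 + 95/162 + 1 = 214/81 ≈ 2.642 bits/symbol.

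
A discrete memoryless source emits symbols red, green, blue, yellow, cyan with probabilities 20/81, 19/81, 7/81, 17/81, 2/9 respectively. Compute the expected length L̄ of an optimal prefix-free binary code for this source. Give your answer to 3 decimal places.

Repeatedly combine the two least-probable nodes; the expected code length is the sum of the merged weights.
merge 7/81 + 17/81 → 8/27
merge 2/9 + 19/81 → 37/81
merge 20/81 + 8/27 → 44/81
merge 37/81 + 44/81 → 1
L = 8/27 + 37/81 + 44/81 + 1 = 62/27 ≈ 2.296 bits/symbol.

2.296 bits/symbol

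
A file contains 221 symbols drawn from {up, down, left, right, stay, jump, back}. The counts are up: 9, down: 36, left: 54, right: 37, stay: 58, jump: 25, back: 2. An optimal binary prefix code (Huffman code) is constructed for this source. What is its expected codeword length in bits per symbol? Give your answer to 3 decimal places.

2.538 bits/symbol

Probabilities are the counts divided by 221.
Repeatedly combine the two least-probable nodes; the expected code length is the sum of the merged weights.
merge 2/221 + 9/221 → 11/221
merge 11/221 + 25/221 → 36/221
merge 36/221 + 36/221 → 72/221
merge 37/221 + 54/221 → 7/17
merge 58/221 + 72/221 → 10/17
merge 7/17 + 10/17 → 1
L = 11/221 + 36/221 + 72/221 + 7/17 + 10/17 + 1 = 33/13 ≈ 2.538 bits/symbol.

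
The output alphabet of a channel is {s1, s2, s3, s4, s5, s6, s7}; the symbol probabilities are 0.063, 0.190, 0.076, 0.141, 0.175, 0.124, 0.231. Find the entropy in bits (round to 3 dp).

H = −Σ pᵢ log₂ pᵢ.
−0.063·log₂(0.063) = 0.2513
−0.190·log₂(0.190) = 0.4552
−0.076·log₂(0.076) = 0.2826
−0.141·log₂(0.141) = 0.3985
−0.175·log₂(0.175) = 0.4401
−0.124·log₂(0.124) = 0.3734
−0.231·log₂(0.231) = 0.4883
Sum ≈ 2.6894 → 2.689 bits.

2.689 bits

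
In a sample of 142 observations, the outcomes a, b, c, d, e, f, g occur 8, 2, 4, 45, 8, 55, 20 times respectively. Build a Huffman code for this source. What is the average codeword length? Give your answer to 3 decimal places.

Probabilities are the counts divided by 142.
Repeatedly combine the two least-probable nodes; the expected code length is the sum of the merged weights.
merge 1/71 + 2/71 → 3/71
merge 3/71 + 4/71 → 7/71
merge 4/71 + 7/71 → 11/71
merge 10/71 + 11/71 → 21/71
merge 21/71 + 45/142 → 87/142
merge 55/142 + 87/142 → 1
L = 3/71 + 7/71 + 11/71 + 21/71 + 87/142 + 1 = 313/142 ≈ 2.204 bits/symbol.

2.204 bits/symbol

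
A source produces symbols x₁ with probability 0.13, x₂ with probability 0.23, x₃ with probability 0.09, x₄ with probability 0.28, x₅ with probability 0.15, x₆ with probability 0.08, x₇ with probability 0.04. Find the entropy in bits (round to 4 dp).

2.5850 bits

H = −Σ pᵢ log₂ pᵢ.
−0.13·log₂(0.13) = 0.3826
−0.23·log₂(0.23) = 0.4877
−0.09·log₂(0.09) = 0.3127
−0.28·log₂(0.28) = 0.5142
−0.15·log₂(0.15) = 0.4105
−0.08·log₂(0.08) = 0.2915
−0.04·log₂(0.04) = 0.1858
Sum ≈ 2.5850 → 2.5850 bits.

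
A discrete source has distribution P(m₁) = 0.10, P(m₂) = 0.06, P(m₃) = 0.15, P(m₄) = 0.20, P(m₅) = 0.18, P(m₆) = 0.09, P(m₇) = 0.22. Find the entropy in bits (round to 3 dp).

2.689 bits

H = −Σ pᵢ log₂ pᵢ.
−0.10·log₂(0.10) = 0.3322
−0.06·log₂(0.06) = 0.2435
−0.15·log₂(0.15) = 0.4105
−0.20·log₂(0.20) = 0.4644
−0.18·log₂(0.18) = 0.4453
−0.09·log₂(0.09) = 0.3127
−0.22·log₂(0.22) = 0.4806
Sum ≈ 2.6892 → 2.689 bits.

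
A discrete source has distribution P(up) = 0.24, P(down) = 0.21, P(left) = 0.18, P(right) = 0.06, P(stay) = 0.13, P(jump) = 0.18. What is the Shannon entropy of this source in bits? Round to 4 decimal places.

H = −Σ pᵢ log₂ pᵢ.
−0.24·log₂(0.24) = 0.4941
−0.21·log₂(0.21) = 0.4728
−0.18·log₂(0.18) = 0.4453
−0.06·log₂(0.06) = 0.2435
−0.13·log₂(0.13) = 0.3826
−0.18·log₂(0.18) = 0.4453
Sum ≈ 2.4838 → 2.4838 bits.

2.4838 bits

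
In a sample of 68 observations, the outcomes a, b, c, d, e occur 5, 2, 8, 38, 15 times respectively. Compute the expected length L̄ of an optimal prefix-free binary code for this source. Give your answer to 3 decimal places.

Probabilities are the counts divided by 68.
Repeatedly combine the two least-probable nodes; the expected code length is the sum of the merged weights.
merge 1/34 + 5/68 → 7/68
merge 7/68 + 2/17 → 15/68
merge 15/68 + 15/68 → 15/34
merge 15/34 + 19/34 → 1
L = 7/68 + 15/68 + 15/34 + 1 = 30/17 ≈ 1.765 bits/symbol.

1.765 bits/symbol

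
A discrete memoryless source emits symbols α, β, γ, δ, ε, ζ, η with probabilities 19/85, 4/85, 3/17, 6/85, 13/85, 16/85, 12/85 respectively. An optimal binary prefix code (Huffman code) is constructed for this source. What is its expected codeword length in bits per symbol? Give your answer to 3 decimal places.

2.706 bits/symbol

Repeatedly combine the two least-probable nodes; the expected code length is the sum of the merged weights.
merge 4/85 + 6/85 → 2/17
merge 2/17 + 12/85 → 22/85
merge 13/85 + 3/17 → 28/85
merge 16/85 + 19/85 → 7/17
merge 22/85 + 28/85 → 10/17
merge 7/17 + 10/17 → 1
L = 2/17 + 22/85 + 28/85 + 7/17 + 10/17 + 1 = 46/17 ≈ 2.706 bits/symbol.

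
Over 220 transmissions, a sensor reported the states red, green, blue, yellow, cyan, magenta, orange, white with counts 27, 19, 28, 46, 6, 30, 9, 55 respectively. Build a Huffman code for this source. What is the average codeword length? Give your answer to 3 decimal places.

2.764 bits/symbol

Probabilities are the counts divided by 220.
Repeatedly combine the two least-probable nodes; the expected code length is the sum of the merged weights.
merge 3/110 + 9/220 → 3/44
merge 3/44 + 19/220 → 17/110
merge 27/220 + 7/55 → 1/4
merge 3/22 + 17/110 → 16/55
merge 23/110 + 1/4 → 101/220
merge 1/4 + 16/55 → 119/220
merge 101/220 + 119/220 → 1
L = 3/44 + 17/110 + 1/4 + 16/55 + 101/220 + 119/220 + 1 = 152/55 ≈ 2.764 bits/symbol.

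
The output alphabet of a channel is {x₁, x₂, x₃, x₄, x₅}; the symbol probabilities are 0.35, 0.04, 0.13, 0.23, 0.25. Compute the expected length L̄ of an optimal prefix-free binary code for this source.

Repeatedly combine the two least-probable nodes; the expected code length is the sum of the merged weights.
merge 1/25 + 13/100 → 17/100
merge 17/100 + 23/100 → 2/5
merge 1/4 + 7/20 → 3/5
merge 2/5 + 3/5 → 1
L = 17/100 + 2/5 + 3/5 + 1 = 217/100 = 2.17 bits/symbol.

2.17 bits/symbol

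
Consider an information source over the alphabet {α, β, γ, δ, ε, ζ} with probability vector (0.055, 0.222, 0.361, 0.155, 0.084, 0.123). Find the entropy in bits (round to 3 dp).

2.332 bits

H = −Σ pᵢ log₂ pᵢ.
−0.055·log₂(0.055) = 0.2301
−0.222·log₂(0.222) = 0.4820
−0.361·log₂(0.361) = 0.5306
−0.155·log₂(0.155) = 0.4169
−0.084·log₂(0.084) = 0.3002
−0.123·log₂(0.123) = 0.3719
Sum ≈ 2.3318 → 2.332 bits.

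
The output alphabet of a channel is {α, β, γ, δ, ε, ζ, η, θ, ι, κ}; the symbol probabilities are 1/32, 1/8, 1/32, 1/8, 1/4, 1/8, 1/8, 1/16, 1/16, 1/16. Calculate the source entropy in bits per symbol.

Each probability is a power of 1/2, so log₂(1/p) is an integer.
H = Σ p·log₂(1/p) = 1/32·5 + 1/8·3 + 1/32·5 + 1/8·3 + 1/4·2 + 1/8·3 + 1/8·3 + 1/16·4 + 1/16·4 + 1/16·4 = 3.0625 bits.

3.0625 bits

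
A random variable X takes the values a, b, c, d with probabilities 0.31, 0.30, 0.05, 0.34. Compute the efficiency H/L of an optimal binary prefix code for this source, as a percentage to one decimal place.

89.5%

Entropy H = −Σ p log₂ p ≈ 1.7902 bits.
Huffman merges: 1/20+3/10→7/20; 31/100+17/50→13/20; 7/20+13/20→1. L = 2 ≈ 2.0000.
Efficiency = H/L = 1.7902/2.0000 = 89.5%.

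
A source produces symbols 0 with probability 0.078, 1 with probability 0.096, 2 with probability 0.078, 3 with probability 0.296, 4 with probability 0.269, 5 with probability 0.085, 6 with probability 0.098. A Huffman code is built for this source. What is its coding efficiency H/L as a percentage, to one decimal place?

98.8%

Entropy H = −Σ p log₂ p ≈ 2.5588 bits.
Huffman merges: 39/500+39/500→39/250; 17/200+12/125→181/1000; 49/500+39/250→127/500; 181/1000+127/500→87/200; 269/1000+37/125→113/200; 87/200+113/200→1. L = 2591/1000 ≈ 2.5910.
Efficiency = H/L = 2.5588/2.5910 = 98.8%.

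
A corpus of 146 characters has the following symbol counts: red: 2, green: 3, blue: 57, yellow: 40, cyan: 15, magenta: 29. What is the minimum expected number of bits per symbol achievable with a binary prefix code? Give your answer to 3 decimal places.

2.116 bits/symbol

Probabilities are the counts divided by 146.
Repeatedly combine the two least-probable nodes; the expected code length is the sum of the merged weights.
merge 1/73 + 3/146 → 5/146
merge 5/146 + 15/146 → 10/73
merge 10/73 + 29/146 → 49/146
merge 20/73 + 49/146 → 89/146
merge 57/146 + 89/146 → 1
L = 5/146 + 10/73 + 49/146 + 89/146 + 1 = 309/146 ≈ 2.116 bits/symbol.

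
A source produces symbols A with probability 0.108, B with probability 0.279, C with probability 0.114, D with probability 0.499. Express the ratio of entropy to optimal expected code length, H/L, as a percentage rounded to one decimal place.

Entropy H = −Σ p log₂ p ≈ 1.7182 bits.
Huffman merges: 27/250+57/500→111/500; 111/500+279/1000→501/1000; 499/1000+501/1000→1. L = 1723/1000 ≈ 1.7230.
Efficiency = H/L = 1.7182/1.7230 = 99.7%.

99.7%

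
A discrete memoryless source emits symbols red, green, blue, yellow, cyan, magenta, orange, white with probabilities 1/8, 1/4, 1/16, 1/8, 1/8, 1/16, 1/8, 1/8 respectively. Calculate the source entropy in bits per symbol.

2.875 bits

Each probability is a power of 1/2, so log₂(1/p) is an integer.
H = Σ p·log₂(1/p) = 1/8·3 + 1/4·2 + 1/16·4 + 1/8·3 + 1/8·3 + 1/16·4 + 1/8·3 + 1/8·3 = 2.875 bits.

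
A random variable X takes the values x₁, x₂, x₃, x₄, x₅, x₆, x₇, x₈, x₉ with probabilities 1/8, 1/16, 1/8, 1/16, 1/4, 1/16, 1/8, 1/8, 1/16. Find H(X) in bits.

Each probability is a power of 1/2, so log₂(1/p) is an integer.
H = Σ p·log₂(1/p) = 1/8·3 + 1/16·4 + 1/8·3 + 1/16·4 + 1/4·2 + 1/16·4 + 1/8·3 + 1/8·3 + 1/16·4 = 3 bits.

3 bits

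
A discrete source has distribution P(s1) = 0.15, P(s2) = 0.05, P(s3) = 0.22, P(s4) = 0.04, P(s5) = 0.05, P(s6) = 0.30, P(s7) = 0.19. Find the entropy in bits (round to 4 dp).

2.4854 bits

H = −Σ pᵢ log₂ pᵢ.
−0.15·log₂(0.15) = 0.4105
−0.05·log₂(0.05) = 0.2161
−0.22·log₂(0.22) = 0.4806
−0.04·log₂(0.04) = 0.1858
−0.05·log₂(0.05) = 0.2161
−0.30·log₂(0.30) = 0.5211
−0.19·log₂(0.19) = 0.4552
Sum ≈ 2.4854 → 2.4854 bits.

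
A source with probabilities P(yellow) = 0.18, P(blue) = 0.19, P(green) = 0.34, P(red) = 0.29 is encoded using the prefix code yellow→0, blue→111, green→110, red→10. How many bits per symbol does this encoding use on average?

L̄ = Σ pᵢ·ℓᵢ = 0.18·1 + 0.19·3 + 0.34·3 + 0.29·2 = 2.35 bits/symbol.

2.35 bits/symbol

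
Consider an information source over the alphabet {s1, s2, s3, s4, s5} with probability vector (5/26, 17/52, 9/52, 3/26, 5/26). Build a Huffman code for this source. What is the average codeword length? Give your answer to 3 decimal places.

2.288 bits/symbol

Repeatedly combine the two least-probable nodes; the expected code length is the sum of the merged weights.
merge 3/26 + 9/52 → 15/52
merge 5/26 + 5/26 → 5/13
merge 15/52 + 17/52 → 8/13
merge 5/13 + 8/13 → 1
L = 15/52 + 5/13 + 8/13 + 1 = 119/52 ≈ 2.288 bits/symbol.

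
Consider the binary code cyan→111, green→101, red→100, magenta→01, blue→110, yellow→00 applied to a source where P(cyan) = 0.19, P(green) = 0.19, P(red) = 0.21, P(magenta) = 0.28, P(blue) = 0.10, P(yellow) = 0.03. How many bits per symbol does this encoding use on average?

L̄ = Σ pᵢ·ℓᵢ = 0.19·3 + 0.19·3 + 0.21·3 + 0.28·2 + 0.10·3 + 0.03·2 = 2.69 bits/symbol.

2.69 bits/symbol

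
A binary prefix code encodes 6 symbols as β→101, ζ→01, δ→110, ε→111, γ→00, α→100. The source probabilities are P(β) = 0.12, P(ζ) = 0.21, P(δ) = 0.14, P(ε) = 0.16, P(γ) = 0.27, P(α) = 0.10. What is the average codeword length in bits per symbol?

L̄ = Σ pᵢ·ℓᵢ = 0.12·3 + 0.21·2 + 0.14·3 + 0.16·3 + 0.27·2 + 0.10·3 = 2.52 bits/symbol.

2.52 bits/symbol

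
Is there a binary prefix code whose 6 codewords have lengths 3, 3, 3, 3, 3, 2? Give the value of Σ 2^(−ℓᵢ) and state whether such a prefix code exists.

With common denominator 2^3 = 8: Σ 2^(−ℓᵢ) = 1/8 + 1/8 + 1/8 + 1/8 + 1/8 + 2/8 = 7/8 = 0.875.
Kraft's inequality requires Σ ≤ 1; here Σ = 0.875 ≤ 1, so such a prefix code exists.

0.875; yes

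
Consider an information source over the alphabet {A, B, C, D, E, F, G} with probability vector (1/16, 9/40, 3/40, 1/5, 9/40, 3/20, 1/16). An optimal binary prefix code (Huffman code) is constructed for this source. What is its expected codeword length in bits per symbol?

Repeatedly combine the two least-probable nodes; the expected code length is the sum of the merged weights.
merge 1/16 + 1/16 → 1/8
merge 3/40 + 1/8 → 1/5
merge 3/20 + 1/5 → 7/20
merge 1/5 + 9/40 → 17/40
merge 9/40 + 7/20 → 23/40
merge 17/40 + 23/40 → 1
L = 1/8 + 1/5 + 7/20 + 17/40 + 23/40 + 1 = 107/40 = 2.675 bits/symbol.

2.675 bits/symbol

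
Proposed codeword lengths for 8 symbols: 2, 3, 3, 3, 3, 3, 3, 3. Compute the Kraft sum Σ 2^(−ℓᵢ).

With common denominator 2^3 = 8: Σ 2^(−ℓᵢ) = 2/8 + 1/8 + 1/8 + 1/8 + 1/8 + 1/8 + 1/8 + 1/8 = 9/8 = 1.125.

1.125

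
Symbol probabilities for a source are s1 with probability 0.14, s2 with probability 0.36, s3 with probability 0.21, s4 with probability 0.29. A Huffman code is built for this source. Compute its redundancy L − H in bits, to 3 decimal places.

0.072 bits

Entropy H = −Σ p log₂ p ≈ 1.9185 bits.
Huffman merges: 7/50+21/100→7/20; 29/100+7/20→16/25; 9/25+16/25→1. L = 199/100 ≈ 1.9900.
L − H = 1.9900 − 1.9185 = 0.072 bits.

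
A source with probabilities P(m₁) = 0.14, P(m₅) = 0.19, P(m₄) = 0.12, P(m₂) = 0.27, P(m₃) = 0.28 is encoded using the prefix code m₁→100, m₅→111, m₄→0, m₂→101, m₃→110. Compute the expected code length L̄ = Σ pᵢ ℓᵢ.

L̄ = Σ pᵢ·ℓᵢ = 0.14·3 + 0.19·3 + 0.12·1 + 0.27·3 + 0.28·3 = 2.76 bits/symbol.

2.76 bits/symbol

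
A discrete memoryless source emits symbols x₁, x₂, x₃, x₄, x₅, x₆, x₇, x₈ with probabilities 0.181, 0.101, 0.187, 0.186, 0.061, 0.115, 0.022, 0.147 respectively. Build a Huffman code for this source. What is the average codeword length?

2.894 bits/symbol

Repeatedly combine the two least-probable nodes; the expected code length is the sum of the merged weights.
merge 11/500 + 61/1000 → 83/1000
merge 83/1000 + 101/1000 → 23/125
merge 23/200 + 147/1000 → 131/500
merge 181/1000 + 23/125 → 73/200
merge 93/500 + 187/1000 → 373/1000
merge 131/500 + 73/200 → 627/1000
merge 373/1000 + 627/1000 → 1
L = 83/1000 + 23/125 + 131/500 + 73/200 + 373/1000 + 627/1000 + 1 = 1447/500 = 2.894 bits/symbol.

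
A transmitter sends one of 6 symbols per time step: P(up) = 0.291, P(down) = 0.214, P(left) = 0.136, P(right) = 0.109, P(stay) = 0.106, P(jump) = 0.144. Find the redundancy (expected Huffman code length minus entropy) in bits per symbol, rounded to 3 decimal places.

0.015 bits

Entropy H = −Σ p log₂ p ≈ 2.4801 bits.
Huffman merges: 53/500+109/1000→43/200; 17/125+18/125→7/25; 107/500+43/200→429/1000; 7/25+291/1000→571/1000; 429/1000+571/1000→1. L = 499/200 ≈ 2.4950.
L − H = 2.4950 − 2.4801 = 0.015 bits.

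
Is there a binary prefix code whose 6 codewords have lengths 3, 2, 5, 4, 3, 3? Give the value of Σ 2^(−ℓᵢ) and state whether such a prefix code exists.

0.71875; yes

With common denominator 2^5 = 32: Σ 2^(−ℓᵢ) = 4/32 + 8/32 + 1/32 + 2/32 + 4/32 + 4/32 = 23/32 = 0.71875.
Kraft's inequality requires Σ ≤ 1; here Σ = 0.71875 ≤ 1, so such a prefix code exists.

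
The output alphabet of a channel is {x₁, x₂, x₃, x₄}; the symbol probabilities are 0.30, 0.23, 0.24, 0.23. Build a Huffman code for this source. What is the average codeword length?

2 bits/symbol

Repeatedly combine the two least-probable nodes; the expected code length is the sum of the merged weights.
merge 23/100 + 23/100 → 23/50
merge 6/25 + 3/10 → 27/50
merge 23/50 + 27/50 → 1
L = 23/50 + 27/50 + 1 = 2 bits/symbol.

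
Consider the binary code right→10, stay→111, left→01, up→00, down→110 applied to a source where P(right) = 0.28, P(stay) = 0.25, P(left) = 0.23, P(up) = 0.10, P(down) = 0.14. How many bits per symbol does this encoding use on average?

2.39 bits/symbol

L̄ = Σ pᵢ·ℓᵢ = 0.28·2 + 0.25·3 + 0.23·2 + 0.10·2 + 0.14·3 = 2.39 bits/symbol.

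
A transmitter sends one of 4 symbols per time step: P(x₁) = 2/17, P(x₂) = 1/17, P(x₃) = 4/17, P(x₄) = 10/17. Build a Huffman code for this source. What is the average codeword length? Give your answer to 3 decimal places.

Repeatedly combine the two least-probable nodes; the expected code length is the sum of the merged weights.
merge 1/17 + 2/17 → 3/17
merge 3/17 + 4/17 → 7/17
merge 7/17 + 10/17 → 1
L = 3/17 + 7/17 + 1 = 27/17 ≈ 1.588 bits/symbol.

1.588 bits/symbol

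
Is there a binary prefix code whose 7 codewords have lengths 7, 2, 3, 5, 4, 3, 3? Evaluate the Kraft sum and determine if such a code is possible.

With common denominator 2^7 = 128: Σ 2^(−ℓᵢ) = 1/128 + 32/128 + 16/128 + 4/128 + 8/128 + 16/128 + 16/128 = 93/128 = 0.7265625.
Kraft's inequality requires Σ ≤ 1; here Σ = 0.7265625 ≤ 1, so such a prefix code exists.

0.7265625; yes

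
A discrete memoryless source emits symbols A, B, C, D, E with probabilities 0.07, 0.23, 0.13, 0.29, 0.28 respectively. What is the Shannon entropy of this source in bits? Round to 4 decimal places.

2.1710 bits

H = −Σ pᵢ log₂ pᵢ.
−0.07·log₂(0.07) = 0.2686
−0.23·log₂(0.23) = 0.4877
−0.13·log₂(0.13) = 0.3826
−0.29·log₂(0.29) = 0.5179
−0.28·log₂(0.28) = 0.5142
Sum ≈ 2.1710 → 2.1710 bits.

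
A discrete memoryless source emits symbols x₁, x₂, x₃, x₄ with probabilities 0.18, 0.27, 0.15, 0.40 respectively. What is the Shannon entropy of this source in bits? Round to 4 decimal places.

1.8946 bits

H = −Σ pᵢ log₂ pᵢ.
−0.18·log₂(0.18) = 0.4453
−0.27·log₂(0.27) = 0.5100
−0.15·log₂(0.15) = 0.4105
−0.40·log₂(0.40) = 0.5288
Sum ≈ 1.8946 → 1.8946 bits.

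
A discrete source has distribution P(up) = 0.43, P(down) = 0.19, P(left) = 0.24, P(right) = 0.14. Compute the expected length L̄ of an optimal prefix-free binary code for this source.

1.9 bits/symbol

Repeatedly combine the two least-probable nodes; the expected code length is the sum of the merged weights.
merge 7/50 + 19/100 → 33/100
merge 6/25 + 33/100 → 57/100
merge 43/100 + 57/100 → 1
L = 33/100 + 57/100 + 1 = 19/10 = 1.9 bits/symbol.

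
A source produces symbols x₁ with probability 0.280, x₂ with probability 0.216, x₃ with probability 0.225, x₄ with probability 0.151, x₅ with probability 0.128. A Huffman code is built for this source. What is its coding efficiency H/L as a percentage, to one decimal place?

Entropy H = −Σ p log₂ p ≈ 2.2674 bits.
Huffman merges: 16/125+151/1000→279/1000; 27/125+9/40→441/1000; 279/1000+7/25→559/1000; 441/1000+559/1000→1. L = 2279/1000 ≈ 2.2790.
Efficiency = H/L = 2.2674/2.2790 = 99.5%.

99.5%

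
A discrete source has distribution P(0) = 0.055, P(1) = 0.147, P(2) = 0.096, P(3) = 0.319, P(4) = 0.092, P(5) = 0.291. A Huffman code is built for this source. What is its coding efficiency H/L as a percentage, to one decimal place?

97.2%

Entropy H = −Σ p log₂ p ≈ 2.3221 bits.
Huffman merges: 11/200+23/250→147/1000; 12/125+147/1000→243/1000; 147/1000+243/1000→39/100; 291/1000+319/1000→61/100; 39/100+61/100→1. L = 239/100 ≈ 2.3900.
Efficiency = H/L = 2.3221/2.3900 = 97.2%.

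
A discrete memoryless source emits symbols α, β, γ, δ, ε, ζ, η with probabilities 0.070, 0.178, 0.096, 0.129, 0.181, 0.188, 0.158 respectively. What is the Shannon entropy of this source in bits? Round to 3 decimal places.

2.738 bits

H = −Σ pᵢ log₂ pᵢ.
−0.070·log₂(0.070) = 0.2686
−0.178·log₂(0.178) = 0.4432
−0.096·log₂(0.096) = 0.3246
−0.129·log₂(0.129) = 0.3811
−0.181·log₂(0.181) = 0.4463
−0.188·log₂(0.188) = 0.4533
−0.158·log₂(0.158) = 0.4206
Sum ≈ 2.7377 → 2.738 bits.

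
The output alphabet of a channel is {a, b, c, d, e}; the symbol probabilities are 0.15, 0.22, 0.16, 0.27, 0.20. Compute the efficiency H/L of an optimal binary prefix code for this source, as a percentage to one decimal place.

99.1%

Entropy H = −Σ p log₂ p ≈ 2.2885 bits.
Huffman merges: 3/20+4/25→31/100; 1/5+11/50→21/50; 27/100+31/100→29/50; 21/50+29/50→1. L = 231/100 ≈ 2.3100.
Efficiency = H/L = 2.2885/2.3100 = 99.1%.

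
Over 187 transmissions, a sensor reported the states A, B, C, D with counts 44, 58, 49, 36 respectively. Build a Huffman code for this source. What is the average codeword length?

2 bits/symbol

Probabilities are the counts divided by 187.
Repeatedly combine the two least-probable nodes; the expected code length is the sum of the merged weights.
merge 36/187 + 4/17 → 80/187
merge 49/187 + 58/187 → 107/187
merge 80/187 + 107/187 → 1
L = 80/187 + 107/187 + 1 = 2 bits/symbol.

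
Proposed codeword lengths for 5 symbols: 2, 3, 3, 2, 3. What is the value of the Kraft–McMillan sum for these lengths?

0.875

With common denominator 2^3 = 8: Σ 2^(−ℓᵢ) = 2/8 + 1/8 + 1/8 + 2/8 + 1/8 = 7/8 = 0.875.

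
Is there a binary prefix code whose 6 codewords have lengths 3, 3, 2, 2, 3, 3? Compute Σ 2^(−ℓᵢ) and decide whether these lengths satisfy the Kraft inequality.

1; yes

With common denominator 2^3 = 8: Σ 2^(−ℓᵢ) = 1/8 + 1/8 + 2/8 + 2/8 + 1/8 + 1/8 = 8/8 = 1.
Kraft's inequality requires Σ ≤ 1; here Σ = 1 ≤ 1, so such a prefix code exists.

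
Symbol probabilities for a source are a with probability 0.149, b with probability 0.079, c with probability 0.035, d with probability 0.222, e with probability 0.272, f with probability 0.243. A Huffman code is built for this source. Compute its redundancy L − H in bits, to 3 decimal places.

Entropy H = −Σ p log₂ p ≈ 2.3567 bits.
Huffman merges: 7/200+79/1000→57/500; 57/500+149/1000→263/1000; 111/500+243/1000→93/200; 263/1000+34/125→107/200; 93/200+107/200→1. L = 2377/1000 ≈ 2.3770.
L − H = 2.3770 − 2.3567 = 0.020 bits.

0.020 bits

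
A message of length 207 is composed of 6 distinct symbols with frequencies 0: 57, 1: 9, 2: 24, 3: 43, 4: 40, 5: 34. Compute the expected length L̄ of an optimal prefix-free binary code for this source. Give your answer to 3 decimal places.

2.483 bits/symbol

Probabilities are the counts divided by 207.
Repeatedly combine the two least-probable nodes; the expected code length is the sum of the merged weights.
merge 1/23 + 8/69 → 11/69
merge 11/69 + 34/207 → 67/207
merge 40/207 + 43/207 → 83/207
merge 19/69 + 67/207 → 124/207
merge 83/207 + 124/207 → 1
L = 11/69 + 67/207 + 83/207 + 124/207 + 1 = 514/207 ≈ 2.483 bits/symbol.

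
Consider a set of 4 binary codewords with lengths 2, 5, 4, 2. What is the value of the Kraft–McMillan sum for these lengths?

With common denominator 2^5 = 32: Σ 2^(−ℓᵢ) = 8/32 + 1/32 + 2/32 + 8/32 = 19/32 = 0.59375.

0.59375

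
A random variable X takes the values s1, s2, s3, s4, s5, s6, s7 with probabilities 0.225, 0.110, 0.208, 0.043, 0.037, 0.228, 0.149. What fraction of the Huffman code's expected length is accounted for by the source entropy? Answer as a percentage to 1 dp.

98.6%

Entropy H = −Σ p log₂ p ≈ 2.5724 bits.
Huffman merges: 37/1000+43/1000→2/25; 2/25+11/100→19/100; 149/1000+19/100→339/1000; 26/125+9/40→433/1000; 57/250+339/1000→567/1000; 433/1000+567/1000→1. L = 2609/1000 ≈ 2.6090.
Efficiency = H/L = 2.5724/2.6090 = 98.6%.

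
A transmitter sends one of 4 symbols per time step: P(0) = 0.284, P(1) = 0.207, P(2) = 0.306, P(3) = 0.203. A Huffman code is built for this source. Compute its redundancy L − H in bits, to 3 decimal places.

Entropy H = −Σ p log₂ p ≈ 1.9759 bits.
Huffman merges: 203/1000+207/1000→41/100; 71/250+153/500→59/100; 41/100+59/100→1. L = 2 ≈ 2.0000.
L − H = 2.0000 − 1.9759 = 0.024 bits.

0.024 bits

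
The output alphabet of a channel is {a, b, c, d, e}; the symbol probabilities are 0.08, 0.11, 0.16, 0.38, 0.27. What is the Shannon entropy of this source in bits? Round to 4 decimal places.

2.1053 bits

H = −Σ pᵢ log₂ pᵢ.
−0.08·log₂(0.08) = 0.2915
−0.11·log₂(0.11) = 0.3503
−0.16·log₂(0.16) = 0.4230
−0.38·log₂(0.38) = 0.5305
−0.27·log₂(0.27) = 0.5100
Sum ≈ 2.1053 → 2.1053 bits.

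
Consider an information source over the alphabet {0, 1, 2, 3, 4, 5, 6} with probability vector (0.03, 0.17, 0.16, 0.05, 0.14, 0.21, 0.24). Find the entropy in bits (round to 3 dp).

2.590 bits

H = −Σ pᵢ log₂ pᵢ.
−0.03·log₂(0.03) = 0.1518
−0.17·log₂(0.17) = 0.4346
−0.16·log₂(0.16) = 0.4230
−0.05·log₂(0.05) = 0.2161
−0.14·log₂(0.14) = 0.3971
−0.21·log₂(0.21) = 0.4728
−0.24·log₂(0.24) = 0.4941
Sum ≈ 2.5895 → 2.590 bits.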